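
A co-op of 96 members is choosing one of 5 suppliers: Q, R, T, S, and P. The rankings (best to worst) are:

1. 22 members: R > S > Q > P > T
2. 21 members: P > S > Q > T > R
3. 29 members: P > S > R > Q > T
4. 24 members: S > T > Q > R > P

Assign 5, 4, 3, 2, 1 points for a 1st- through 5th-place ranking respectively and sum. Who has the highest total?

S

Q: 22·3 + 21·3 + 29·2 + 24·3 = 259
R: 22·5 + 21·1 + 29·3 + 24·2 = 266
T: 22·1 + 21·2 + 29·1 + 24·4 = 189
S: 22·4 + 21·4 + 29·4 + 24·5 = 408
P: 22·2 + 21·5 + 29·5 + 24·1 = 318
S has the highest Borda score (408).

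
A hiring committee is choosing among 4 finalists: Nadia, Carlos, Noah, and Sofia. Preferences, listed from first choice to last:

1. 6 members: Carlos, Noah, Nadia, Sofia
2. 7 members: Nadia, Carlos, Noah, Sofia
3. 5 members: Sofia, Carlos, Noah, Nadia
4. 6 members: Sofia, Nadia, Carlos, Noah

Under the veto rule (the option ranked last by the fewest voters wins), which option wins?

Last-place votes: Nadia 5, Carlos 0, Noah 6, Sofia 13.
Carlos is ranked last by the fewest voters, so Carlos wins.

Carlos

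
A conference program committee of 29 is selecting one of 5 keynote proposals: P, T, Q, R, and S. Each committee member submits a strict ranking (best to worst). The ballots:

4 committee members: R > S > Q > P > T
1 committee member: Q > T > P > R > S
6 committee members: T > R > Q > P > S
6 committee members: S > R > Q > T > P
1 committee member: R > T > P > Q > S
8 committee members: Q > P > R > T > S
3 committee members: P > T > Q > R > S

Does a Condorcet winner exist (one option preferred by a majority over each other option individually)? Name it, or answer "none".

R vs P: 17–12 for R.
R vs T: 19–10 for R.
R vs Q: 17–12 for R.
R vs S: 23–6 for R.
R beats every other option head-to-head.

R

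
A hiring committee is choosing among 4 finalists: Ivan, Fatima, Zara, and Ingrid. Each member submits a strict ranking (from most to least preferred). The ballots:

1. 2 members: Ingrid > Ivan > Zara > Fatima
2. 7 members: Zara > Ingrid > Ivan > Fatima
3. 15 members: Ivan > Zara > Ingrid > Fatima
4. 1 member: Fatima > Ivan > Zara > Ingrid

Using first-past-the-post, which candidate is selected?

Ivan

First-place votes: Ivan 15, Fatima 1, Zara 7, Ingrid 2.
Ivan has the most first-place votes.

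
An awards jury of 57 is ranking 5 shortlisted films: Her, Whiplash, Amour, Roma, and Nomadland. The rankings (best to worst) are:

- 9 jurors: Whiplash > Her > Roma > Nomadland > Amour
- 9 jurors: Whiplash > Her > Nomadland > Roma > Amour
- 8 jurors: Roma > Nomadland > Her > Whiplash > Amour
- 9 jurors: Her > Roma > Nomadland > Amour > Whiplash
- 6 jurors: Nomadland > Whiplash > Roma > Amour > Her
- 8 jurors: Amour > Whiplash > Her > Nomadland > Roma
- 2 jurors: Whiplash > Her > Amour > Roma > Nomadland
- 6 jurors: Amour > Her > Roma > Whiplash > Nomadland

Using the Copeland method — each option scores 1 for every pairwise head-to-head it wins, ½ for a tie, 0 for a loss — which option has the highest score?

Her: beats Amour, Roma, and Nomadland; loses to Whiplash → score 3.
Whiplash: beats Her, Amour, Roma, and Nomadland → score 4.
Amour: loses to Her, Whiplash, Roma, and Nomadland → score 0.
Roma: beats Amour and Nomadland; loses to Her and Whiplash → score 2.
Nomadland: beats Amour; loses to Her, Whiplash, and Roma → score 1.
Whiplash has the best pairwise record.

Whiplash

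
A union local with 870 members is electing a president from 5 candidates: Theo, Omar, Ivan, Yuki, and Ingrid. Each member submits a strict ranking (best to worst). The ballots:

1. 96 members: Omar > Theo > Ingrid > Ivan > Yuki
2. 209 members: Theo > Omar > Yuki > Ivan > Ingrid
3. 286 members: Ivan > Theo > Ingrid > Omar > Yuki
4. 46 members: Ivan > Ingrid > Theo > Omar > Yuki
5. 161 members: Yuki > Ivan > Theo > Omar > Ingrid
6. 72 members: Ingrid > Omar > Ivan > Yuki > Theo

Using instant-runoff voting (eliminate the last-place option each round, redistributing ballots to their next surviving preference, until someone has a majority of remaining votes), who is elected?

Round 1: Theo 209, Omar 96, Ivan 332, Yuki 161, Ingrid 72. Eliminate Ingrid.
Round 2: Theo 209, Omar 168, Ivan 332, Yuki 161. Eliminate Yuki.
Round 3: Theo 209, Omar 168, Ivan 493. Ivan has a majority.

Ivan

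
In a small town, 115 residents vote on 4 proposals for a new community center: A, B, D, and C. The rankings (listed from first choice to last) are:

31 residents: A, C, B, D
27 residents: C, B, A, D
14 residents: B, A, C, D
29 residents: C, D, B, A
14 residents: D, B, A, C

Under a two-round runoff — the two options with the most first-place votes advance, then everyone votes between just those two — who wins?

A

Round 1 first-place votes: A 31, B 14, D 14, C 56.
C and A advance.
Runoff: C is preferred to A by 56 voters; A by 59.
A wins the runoff.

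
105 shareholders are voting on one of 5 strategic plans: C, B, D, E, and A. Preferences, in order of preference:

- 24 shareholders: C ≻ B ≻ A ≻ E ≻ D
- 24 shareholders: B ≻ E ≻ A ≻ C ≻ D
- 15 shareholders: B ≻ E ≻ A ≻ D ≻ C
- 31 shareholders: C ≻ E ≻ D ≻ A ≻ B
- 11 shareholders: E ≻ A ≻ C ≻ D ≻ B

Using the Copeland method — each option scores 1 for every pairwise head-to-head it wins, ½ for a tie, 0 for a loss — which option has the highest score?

C: beats B, D, E, and A → score 4.
B: beats D, E, and A; loses to C → score 3.
D: loses to C, B, E, and A → score 0.
E: beats D and A; loses to C and B → score 2.
A: beats D; loses to C, B, and E → score 1.
C has the best pairwise record.

C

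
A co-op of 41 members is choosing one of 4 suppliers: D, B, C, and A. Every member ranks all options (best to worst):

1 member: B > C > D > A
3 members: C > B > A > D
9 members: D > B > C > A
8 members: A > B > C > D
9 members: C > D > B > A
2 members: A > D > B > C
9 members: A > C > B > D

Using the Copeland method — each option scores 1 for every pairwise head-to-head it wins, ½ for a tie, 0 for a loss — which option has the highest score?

C

D: loses to B, C, and A → score 0.
B: beats D and A; loses to C → score 2.
C: beats D, B, and A → score 3.
A: beats D; loses to B and C → score 1.
C has the best pairwise record.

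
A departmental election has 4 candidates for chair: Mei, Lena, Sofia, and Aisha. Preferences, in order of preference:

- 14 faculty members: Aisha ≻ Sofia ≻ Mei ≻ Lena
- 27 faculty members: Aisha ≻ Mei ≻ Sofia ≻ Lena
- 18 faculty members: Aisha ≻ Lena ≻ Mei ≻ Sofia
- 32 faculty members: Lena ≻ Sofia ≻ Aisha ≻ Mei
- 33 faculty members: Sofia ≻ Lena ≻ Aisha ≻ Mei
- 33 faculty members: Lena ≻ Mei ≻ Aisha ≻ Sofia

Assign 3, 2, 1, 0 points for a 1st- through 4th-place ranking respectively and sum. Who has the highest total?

Lena

Mei: 14·1 + 27·2 + 18·1 + 32·0 + 33·0 + 33·2 = 152
Lena: 14·0 + 27·0 + 18·2 + 32·3 + 33·2 + 33·3 = 297
Sofia: 14·2 + 27·1 + 18·0 + 32·2 + 33·3 + 33·0 = 218
Aisha: 14·3 + 27·3 + 18·3 + 32·1 + 33·1 + 33·1 = 275
Lena has the highest Borda score (297).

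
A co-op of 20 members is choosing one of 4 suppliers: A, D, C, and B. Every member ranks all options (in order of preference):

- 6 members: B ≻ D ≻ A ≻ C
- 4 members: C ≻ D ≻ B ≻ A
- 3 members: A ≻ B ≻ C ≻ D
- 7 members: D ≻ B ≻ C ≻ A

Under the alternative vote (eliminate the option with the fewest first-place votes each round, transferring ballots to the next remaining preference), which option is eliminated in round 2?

C

Round 1: A 3, D 7, C 4, B 6. Eliminate A.
Round 2: D 7, C 4, B 9. Eliminate C.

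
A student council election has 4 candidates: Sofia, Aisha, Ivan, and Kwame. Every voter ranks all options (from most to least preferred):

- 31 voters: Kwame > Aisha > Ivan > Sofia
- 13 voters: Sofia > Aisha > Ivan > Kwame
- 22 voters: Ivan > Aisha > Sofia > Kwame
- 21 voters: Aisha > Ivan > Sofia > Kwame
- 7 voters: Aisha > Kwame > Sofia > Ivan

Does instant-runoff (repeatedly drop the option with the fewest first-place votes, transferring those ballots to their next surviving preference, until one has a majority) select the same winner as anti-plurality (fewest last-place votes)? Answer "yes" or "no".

Instant-runoff — R1 Sofia 13, Aisha 28, Ivan 22, Kwame 31 (Sofia out); R2 Aisha 41, Ivan 22, Kwame 31 (Ivan out); R3 Aisha 63, Kwame 31 (Aisha winner). Winner: Aisha.
Anti-plurality — last-place votes: Sofia 31, Aisha 0, Ivan 7, Kwame 56. Winner: Aisha.
The two methods agree.

yes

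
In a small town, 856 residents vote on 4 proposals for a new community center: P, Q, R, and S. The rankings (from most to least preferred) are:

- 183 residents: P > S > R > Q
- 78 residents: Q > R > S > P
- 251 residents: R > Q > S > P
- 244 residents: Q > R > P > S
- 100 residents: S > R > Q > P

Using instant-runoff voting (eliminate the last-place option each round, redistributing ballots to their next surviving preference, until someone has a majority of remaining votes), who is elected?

Round 1: P 183, Q 322, R 251, S 100. Eliminate S.
Round 2: P 183, Q 322, R 351. Eliminate P.
Round 3: Q 322, R 534. R has a majority.

R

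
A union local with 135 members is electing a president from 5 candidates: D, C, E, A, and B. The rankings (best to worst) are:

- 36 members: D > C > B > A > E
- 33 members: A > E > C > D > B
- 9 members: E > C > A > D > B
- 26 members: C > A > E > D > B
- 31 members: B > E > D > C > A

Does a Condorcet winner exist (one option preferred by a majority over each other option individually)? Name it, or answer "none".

none

Checking pairwise contests:
C beats D 68–67.
E beats C 73–62.
A beats E 95–40.
C beats A 102–33.
D beats B 104–31.
Every option loses at least one head-to-head, so there is no Condorcet winner.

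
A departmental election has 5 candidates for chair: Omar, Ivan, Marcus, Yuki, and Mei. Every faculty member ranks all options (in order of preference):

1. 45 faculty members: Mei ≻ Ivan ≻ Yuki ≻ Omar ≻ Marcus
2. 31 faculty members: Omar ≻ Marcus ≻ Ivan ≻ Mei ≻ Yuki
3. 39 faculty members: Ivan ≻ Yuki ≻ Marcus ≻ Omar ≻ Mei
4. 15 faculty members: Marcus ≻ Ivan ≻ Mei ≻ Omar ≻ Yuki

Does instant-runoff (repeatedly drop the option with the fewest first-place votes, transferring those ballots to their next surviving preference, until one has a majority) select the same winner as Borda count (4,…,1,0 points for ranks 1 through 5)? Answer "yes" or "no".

Instant-runoff — R1 Omar 31, Ivan 39, Marcus 15, Yuki 0, Mei 45 (Yuki out); R2 Omar 31, Ivan 39, Marcus 15, Mei 45 (Marcus out); R3 Omar 31, Ivan 54, Mei 45 (Omar out); R4 Ivan 85, Mei 45 (Ivan winner). Winner: Ivan.
Borda — scores: Omar 223, Ivan 398, Marcus 231, Yuki 207, Mei 241. Winner: Ivan.
The two methods agree.

yes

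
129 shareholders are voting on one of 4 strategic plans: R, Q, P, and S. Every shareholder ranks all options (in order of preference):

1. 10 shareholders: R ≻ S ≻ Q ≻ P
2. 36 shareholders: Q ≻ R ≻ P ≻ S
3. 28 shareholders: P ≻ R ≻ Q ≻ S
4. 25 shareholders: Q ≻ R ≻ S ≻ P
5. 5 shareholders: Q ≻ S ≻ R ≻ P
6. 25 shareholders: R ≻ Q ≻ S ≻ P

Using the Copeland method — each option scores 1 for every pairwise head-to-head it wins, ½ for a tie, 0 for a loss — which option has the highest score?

R: beats P and S; loses to Q → score 2.
Q: beats R, P, and S → score 3.
P: loses to R, Q, and S → score 0.
S: beats P; loses to R and Q → score 1.
Q has the best pairwise record.

Q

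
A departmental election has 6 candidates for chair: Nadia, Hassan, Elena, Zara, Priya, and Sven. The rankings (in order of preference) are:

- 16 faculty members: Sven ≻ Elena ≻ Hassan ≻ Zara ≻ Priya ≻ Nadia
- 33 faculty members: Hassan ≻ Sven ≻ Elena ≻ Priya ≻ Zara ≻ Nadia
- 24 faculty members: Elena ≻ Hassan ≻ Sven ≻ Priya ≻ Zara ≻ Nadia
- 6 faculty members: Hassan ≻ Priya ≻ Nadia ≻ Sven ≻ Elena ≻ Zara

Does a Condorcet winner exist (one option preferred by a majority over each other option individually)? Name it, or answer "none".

none

Checking pairwise contests:
Hassan beats Nadia 79–0.
Elena beats Hassan 40–39.
Sven beats Elena 55–24.
Hassan beats Zara 79–0.
Hassan beats Priya 79–0.
Hassan beats Sven 63–16.
Every option loses at least one head-to-head, so there is no Condorcet winner.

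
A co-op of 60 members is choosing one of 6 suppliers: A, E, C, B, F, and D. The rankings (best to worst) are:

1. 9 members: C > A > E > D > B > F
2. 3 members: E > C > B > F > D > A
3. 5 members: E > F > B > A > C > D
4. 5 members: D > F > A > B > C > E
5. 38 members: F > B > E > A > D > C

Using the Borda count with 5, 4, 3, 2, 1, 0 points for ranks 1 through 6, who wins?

A: 9·4 + 3·0 + 5·2 + 5·3 + 38·2 = 137
E: 9·3 + 3·5 + 5·5 + 5·0 + 38·3 = 181
C: 9·5 + 3·4 + 5·1 + 5·1 + 38·0 = 67
B: 9·1 + 3·3 + 5·3 + 5·2 + 38·4 = 195
F: 9·0 + 3·2 + 5·4 + 5·4 + 38·5 = 236
D: 9·2 + 3·1 + 5·0 + 5·5 + 38·1 = 84
F has the highest Borda score (236).

F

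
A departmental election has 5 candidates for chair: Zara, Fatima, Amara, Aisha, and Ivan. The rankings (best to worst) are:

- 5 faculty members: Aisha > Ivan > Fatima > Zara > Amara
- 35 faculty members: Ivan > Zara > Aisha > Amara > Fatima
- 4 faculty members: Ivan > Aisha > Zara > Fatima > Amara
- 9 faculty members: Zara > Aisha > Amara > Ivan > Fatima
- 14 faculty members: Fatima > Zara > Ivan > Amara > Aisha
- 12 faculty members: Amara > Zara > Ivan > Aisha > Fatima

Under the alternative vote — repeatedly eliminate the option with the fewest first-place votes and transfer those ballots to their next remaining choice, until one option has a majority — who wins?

Ivan

Round 1: Zara 9, Fatima 14, Amara 12, Aisha 5, Ivan 39. Eliminate Aisha.
Round 2: Zara 9, Fatima 14, Amara 12, Ivan 44. Ivan has a majority.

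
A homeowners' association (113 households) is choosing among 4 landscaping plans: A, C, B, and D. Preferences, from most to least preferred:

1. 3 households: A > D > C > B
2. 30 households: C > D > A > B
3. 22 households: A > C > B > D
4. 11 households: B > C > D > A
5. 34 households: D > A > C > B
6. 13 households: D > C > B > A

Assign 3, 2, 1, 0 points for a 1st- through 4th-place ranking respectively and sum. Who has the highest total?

A: 3·3 + 30·1 + 22·3 + 11·0 + 34·2 + 13·0 = 173
C: 3·1 + 30·3 + 22·2 + 11·2 + 34·1 + 13·2 = 219
B: 3·0 + 30·0 + 22·1 + 11·3 + 34·0 + 13·1 = 68
D: 3·2 + 30·2 + 22·0 + 11·1 + 34·3 + 13·3 = 218
C has the highest Borda score (219).

C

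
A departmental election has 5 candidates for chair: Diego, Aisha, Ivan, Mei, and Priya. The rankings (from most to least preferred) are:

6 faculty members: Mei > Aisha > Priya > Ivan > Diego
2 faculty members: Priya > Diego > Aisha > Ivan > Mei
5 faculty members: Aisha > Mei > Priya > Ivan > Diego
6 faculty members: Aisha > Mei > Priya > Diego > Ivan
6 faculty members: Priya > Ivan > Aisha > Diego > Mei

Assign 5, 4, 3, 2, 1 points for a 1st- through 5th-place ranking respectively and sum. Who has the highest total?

Aisha

Diego: 6·1 + 2·4 + 5·1 + 6·2 + 6·2 = 43
Aisha: 6·4 + 2·3 + 5·5 + 6·5 + 6·3 = 103
Ivan: 6·2 + 2·2 + 5·2 + 6·1 + 6·4 = 56
Mei: 6·5 + 2·1 + 5·4 + 6·4 + 6·1 = 82
Priya: 6·3 + 2·5 + 5·3 + 6·3 + 6·5 = 91
Aisha has the highest Borda score (103).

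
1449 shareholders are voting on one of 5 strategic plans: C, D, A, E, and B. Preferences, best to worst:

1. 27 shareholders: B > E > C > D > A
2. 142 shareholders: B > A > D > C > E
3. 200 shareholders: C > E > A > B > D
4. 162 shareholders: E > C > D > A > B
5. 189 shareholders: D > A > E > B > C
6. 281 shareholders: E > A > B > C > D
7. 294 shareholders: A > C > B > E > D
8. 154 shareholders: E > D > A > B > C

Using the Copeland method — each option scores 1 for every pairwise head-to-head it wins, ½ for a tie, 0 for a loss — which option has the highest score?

E

C: beats D; loses to A, E, and B → score 1.
D: loses to C, A, E, and B → score 0.
A: beats C, D, and B; loses to E → score 3.
E: beats C, D, A, and B → score 4.
B: beats C and D; loses to A and E → score 2.
E has the best pairwise record.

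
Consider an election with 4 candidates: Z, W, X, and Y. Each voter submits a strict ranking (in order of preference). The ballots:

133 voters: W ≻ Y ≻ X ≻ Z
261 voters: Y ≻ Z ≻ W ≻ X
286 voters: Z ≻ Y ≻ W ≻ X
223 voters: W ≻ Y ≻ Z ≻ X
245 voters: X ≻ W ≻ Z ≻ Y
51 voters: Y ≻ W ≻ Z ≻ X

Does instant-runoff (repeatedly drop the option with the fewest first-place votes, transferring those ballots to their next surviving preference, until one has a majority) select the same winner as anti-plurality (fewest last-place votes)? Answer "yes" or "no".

Instant-runoff — R1 Z 286, W 356, X 245, Y 312 (X out); R2 Z 286, W 601, Y 312 (W winner). Winner: W.
Anti-plurality — last-place votes: Z 133, W 0, X 821, Y 245. Winner: W.
The two methods agree.

yes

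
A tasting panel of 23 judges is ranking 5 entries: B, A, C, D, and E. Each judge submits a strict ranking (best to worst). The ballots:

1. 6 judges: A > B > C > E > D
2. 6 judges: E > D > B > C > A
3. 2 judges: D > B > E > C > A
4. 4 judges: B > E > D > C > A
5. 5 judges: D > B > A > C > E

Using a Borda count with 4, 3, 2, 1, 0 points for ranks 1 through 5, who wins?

B: 6·3 + 6·2 + 2·3 + 4·4 + 5·3 = 67
A: 6·4 + 6·0 + 2·0 + 4·0 + 5·2 = 34
C: 6·2 + 6·1 + 2·1 + 4·1 + 5·1 = 29
D: 6·0 + 6·3 + 2·4 + 4·2 + 5·4 = 54
E: 6·1 + 6·4 + 2·2 + 4·3 + 5·0 = 46
B has the highest Borda score (67).

B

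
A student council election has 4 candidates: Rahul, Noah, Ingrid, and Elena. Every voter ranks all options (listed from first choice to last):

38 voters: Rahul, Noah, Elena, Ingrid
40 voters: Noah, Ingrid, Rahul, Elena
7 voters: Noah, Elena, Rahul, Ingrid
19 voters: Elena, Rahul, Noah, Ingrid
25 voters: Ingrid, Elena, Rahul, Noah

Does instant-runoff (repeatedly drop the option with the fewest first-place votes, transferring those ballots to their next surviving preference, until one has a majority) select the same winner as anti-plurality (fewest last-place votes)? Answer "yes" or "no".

yes

Instant-runoff — R1 Rahul 38, Noah 47, Ingrid 25, Elena 19 (Elena out); R2 Rahul 57, Noah 47, Ingrid 25 (Ingrid out); R3 Rahul 82, Noah 47 (Rahul winner). Winner: Rahul.
Anti-plurality — last-place votes: Rahul 0, Noah 25, Ingrid 64, Elena 40. Winner: Rahul.
The two methods agree.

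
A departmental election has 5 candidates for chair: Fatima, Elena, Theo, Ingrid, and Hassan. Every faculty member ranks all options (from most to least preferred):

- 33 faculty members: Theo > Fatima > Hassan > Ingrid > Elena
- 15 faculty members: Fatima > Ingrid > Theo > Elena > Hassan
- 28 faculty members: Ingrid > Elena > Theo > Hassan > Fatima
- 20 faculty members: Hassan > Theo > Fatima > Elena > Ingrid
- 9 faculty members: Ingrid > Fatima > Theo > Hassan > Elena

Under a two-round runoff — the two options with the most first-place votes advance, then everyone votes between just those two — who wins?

Theo

Round 1 first-place votes: Fatima 15, Elena 0, Theo 33, Ingrid 37, Hassan 20.
Ingrid and Theo advance.
Runoff: Ingrid is preferred to Theo by 52 voters; Theo by 53.
Theo wins the runoff.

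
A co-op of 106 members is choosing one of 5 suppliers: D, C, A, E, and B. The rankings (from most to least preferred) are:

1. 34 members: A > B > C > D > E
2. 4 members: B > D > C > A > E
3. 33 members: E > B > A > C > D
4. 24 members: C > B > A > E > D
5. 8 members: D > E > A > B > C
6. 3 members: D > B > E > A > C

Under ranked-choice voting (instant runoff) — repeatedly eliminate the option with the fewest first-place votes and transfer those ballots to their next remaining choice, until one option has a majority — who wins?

A

Round 1: D 11, C 24, A 34, E 33, B 4. Eliminate B.
Round 2: D 15, C 24, A 34, E 33. Eliminate D.
Round 3: C 28, A 34, E 44. Eliminate C.
Round 4: A 62, E 44. A has a majority.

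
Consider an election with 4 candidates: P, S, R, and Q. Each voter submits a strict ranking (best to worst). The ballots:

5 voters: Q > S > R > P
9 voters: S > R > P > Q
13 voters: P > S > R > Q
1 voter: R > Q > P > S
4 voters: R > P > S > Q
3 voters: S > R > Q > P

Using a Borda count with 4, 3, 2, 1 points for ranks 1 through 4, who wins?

S

P: 5·1 + 9·2 + 13·4 + 1·2 + 4·3 + 3·1 = 92
S: 5·3 + 9·4 + 13·3 + 1·1 + 4·2 + 3·4 = 111
R: 5·2 + 9·3 + 13·2 + 1·4 + 4·4 + 3·3 = 92
Q: 5·4 + 9·1 + 13·1 + 1·3 + 4·1 + 3·2 = 55
S has the highest Borda score (111).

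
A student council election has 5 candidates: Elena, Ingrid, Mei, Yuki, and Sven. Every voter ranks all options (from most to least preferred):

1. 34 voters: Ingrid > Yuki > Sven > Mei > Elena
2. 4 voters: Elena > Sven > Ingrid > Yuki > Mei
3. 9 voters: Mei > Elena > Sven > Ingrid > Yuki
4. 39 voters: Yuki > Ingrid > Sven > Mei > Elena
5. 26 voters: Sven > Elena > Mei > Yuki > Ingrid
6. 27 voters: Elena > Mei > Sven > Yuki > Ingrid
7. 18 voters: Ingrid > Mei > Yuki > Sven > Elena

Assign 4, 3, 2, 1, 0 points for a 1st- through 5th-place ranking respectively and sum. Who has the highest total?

Elena: 34·0 + 4·4 + 9·3 + 39·0 + 26·3 + 27·4 + 18·0 = 229
Ingrid: 34·4 + 4·2 + 9·1 + 39·3 + 26·0 + 27·0 + 18·4 = 342
Mei: 34·1 + 4·0 + 9·4 + 39·1 + 26·2 + 27·3 + 18·3 = 296
Yuki: 34·3 + 4·1 + 9·0 + 39·4 + 26·1 + 27·1 + 18·2 = 351
Sven: 34·2 + 4·3 + 9·2 + 39·2 + 26·4 + 27·2 + 18·1 = 352
Sven has the highest Borda score (352).

Sven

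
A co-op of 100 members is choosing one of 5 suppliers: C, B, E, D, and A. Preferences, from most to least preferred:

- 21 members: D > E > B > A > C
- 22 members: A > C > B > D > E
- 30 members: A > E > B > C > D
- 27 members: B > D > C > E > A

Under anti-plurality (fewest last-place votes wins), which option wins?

B

Last-place votes: C 21, B 0, E 22, D 30, A 27.
B is ranked last by the fewest voters, so B wins.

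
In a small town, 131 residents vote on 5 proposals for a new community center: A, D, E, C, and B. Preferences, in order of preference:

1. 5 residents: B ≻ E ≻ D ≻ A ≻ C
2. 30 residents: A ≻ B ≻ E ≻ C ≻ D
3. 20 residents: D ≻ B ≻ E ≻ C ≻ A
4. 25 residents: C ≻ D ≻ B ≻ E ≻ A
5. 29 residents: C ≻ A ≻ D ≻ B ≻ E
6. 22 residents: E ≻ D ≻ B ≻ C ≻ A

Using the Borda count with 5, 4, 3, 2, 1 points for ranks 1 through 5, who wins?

B

A: 5·2 + 30·5 + 20·1 + 25·1 + 29·4 + 22·1 = 343
D: 5·3 + 30·1 + 20·5 + 25·4 + 29·3 + 22·4 = 420
E: 5·4 + 30·3 + 20·3 + 25·2 + 29·1 + 22·5 = 359
C: 5·1 + 30·2 + 20·2 + 25·5 + 29·5 + 22·2 = 419
B: 5·5 + 30·4 + 20·4 + 25·3 + 29·2 + 22·3 = 424
B has the highest Borda score (424).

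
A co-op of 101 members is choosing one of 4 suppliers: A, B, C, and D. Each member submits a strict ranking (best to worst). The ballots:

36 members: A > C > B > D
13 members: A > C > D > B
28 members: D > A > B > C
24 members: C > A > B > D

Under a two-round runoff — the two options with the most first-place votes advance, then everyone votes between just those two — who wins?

A

Round 1 first-place votes: A 49, B 0, C 24, D 28.
A and D advance.
Runoff: A is preferred to D by 73 voters; D by 28.
A wins the runoff.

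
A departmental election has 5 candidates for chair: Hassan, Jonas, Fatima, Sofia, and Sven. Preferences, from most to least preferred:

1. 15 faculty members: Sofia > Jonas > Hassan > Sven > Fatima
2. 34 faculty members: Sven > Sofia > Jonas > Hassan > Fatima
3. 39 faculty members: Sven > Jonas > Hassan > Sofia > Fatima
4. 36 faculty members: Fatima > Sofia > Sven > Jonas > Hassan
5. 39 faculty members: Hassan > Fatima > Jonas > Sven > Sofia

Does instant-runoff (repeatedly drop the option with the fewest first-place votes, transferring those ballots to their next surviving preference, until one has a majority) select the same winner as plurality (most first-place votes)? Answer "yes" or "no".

Instant-runoff — R1 Hassan 39, Jonas 0, Fatima 36, Sofia 15, Sven 73 (Jonas out); R2 Hassan 39, Fatima 36, Sofia 15, Sven 73 (Sofia out); R3 Hassan 54, Fatima 36, Sven 73 (Fatima out); R4 Hassan 54, Sven 109 (Sven winner). Winner: Sven.
Plurality — first-place votes: Hassan 39, Jonas 0, Fatima 36, Sofia 15, Sven 73. Winner: Sven.
The two methods agree.

yes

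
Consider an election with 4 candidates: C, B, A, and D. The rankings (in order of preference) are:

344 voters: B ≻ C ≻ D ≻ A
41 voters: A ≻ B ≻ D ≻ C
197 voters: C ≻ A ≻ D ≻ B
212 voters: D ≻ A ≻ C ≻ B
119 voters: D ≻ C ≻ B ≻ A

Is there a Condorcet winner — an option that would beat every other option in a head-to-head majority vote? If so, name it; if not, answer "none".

C vs B: 528–385 for C.
C vs A: 660–253 for C.
C vs D: 541–372 for C.
C beats every other option head-to-head.

C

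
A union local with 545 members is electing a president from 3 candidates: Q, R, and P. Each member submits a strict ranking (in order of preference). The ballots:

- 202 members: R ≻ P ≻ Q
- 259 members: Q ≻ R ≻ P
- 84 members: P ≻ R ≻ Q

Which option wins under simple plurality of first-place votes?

Q

First-place votes: Q 259, R 202, P 84.
Q has the most first-place votes.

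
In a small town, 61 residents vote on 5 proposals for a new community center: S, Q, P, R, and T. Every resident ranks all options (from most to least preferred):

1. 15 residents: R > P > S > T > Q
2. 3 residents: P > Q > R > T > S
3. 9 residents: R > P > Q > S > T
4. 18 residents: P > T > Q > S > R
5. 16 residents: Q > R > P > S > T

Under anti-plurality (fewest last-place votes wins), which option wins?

P

Last-place votes: S 3, Q 15, P 0, R 18, T 25.
P is ranked last by the fewest voters, so P wins.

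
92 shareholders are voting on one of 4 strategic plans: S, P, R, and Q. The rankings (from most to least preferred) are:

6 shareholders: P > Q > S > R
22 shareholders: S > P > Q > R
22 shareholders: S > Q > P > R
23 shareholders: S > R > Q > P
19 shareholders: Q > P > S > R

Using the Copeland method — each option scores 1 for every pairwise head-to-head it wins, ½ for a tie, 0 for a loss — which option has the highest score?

S

S: beats P, R, and Q → score 3.
P: beats R; loses to S and Q → score 1.
R: loses to S, P, and Q → score 0.
Q: beats P and R; loses to S → score 2.
S has the best pairwise record.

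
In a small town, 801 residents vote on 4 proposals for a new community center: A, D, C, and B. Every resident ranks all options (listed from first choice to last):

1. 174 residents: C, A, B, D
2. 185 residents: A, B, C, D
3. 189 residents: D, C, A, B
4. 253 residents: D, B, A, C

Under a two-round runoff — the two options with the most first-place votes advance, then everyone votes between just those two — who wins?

D

Round 1 first-place votes: A 185, D 442, C 174, B 0.
D and A advance.
Runoff: D is preferred to A by 442 voters; A by 359.
D wins the runoff.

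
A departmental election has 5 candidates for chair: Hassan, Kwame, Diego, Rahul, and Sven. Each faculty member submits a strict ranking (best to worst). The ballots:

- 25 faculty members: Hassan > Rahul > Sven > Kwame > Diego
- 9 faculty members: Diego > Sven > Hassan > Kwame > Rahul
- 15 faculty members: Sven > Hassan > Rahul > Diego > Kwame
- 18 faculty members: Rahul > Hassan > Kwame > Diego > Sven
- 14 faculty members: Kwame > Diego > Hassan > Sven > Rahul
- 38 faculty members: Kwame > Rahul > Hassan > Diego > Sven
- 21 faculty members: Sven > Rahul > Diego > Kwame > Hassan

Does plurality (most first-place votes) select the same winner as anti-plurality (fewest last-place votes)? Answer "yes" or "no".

Plurality — first-place votes: Hassan 25, Kwame 52, Diego 9, Rahul 18, Sven 36. Winner: Kwame.
Anti-plurality — last-place votes: Hassan 21, Kwame 15, Diego 25, Rahul 23, Sven 56. Winner: Kwame.
The two methods agree.

yes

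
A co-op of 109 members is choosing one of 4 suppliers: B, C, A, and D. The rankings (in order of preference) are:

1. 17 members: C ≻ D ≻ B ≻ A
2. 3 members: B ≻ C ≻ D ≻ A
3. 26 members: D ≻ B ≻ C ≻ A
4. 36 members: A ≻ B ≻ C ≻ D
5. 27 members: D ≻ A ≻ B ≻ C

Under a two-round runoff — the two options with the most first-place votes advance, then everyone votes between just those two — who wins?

D

Round 1 first-place votes: B 3, C 17, A 36, D 53.
D and A advance.
Runoff: D is preferred to A by 73 voters; A by 36.
D wins the runoff.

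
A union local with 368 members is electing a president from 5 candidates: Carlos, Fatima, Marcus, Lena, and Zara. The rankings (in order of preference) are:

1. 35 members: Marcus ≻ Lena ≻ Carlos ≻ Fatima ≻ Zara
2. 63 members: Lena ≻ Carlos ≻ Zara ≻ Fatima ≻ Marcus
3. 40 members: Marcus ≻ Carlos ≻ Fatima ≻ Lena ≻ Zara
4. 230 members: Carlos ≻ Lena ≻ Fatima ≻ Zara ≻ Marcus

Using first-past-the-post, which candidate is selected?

First-place votes: Carlos 230, Fatima 0, Marcus 75, Lena 63, Zara 0.
Carlos has the most first-place votes.

Carlos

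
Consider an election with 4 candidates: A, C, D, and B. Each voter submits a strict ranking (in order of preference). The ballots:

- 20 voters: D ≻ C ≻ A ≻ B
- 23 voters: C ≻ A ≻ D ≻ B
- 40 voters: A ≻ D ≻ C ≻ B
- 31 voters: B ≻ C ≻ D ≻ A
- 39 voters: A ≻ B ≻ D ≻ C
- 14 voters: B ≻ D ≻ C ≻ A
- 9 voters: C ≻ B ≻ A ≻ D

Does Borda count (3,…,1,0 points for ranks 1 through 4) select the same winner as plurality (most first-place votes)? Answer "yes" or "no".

yes

Borda — scores: A 312, C 252, D 261, B 231. Winner: A.
Plurality — first-place votes: A 79, C 32, D 20, B 45. Winner: A.
The two methods agree.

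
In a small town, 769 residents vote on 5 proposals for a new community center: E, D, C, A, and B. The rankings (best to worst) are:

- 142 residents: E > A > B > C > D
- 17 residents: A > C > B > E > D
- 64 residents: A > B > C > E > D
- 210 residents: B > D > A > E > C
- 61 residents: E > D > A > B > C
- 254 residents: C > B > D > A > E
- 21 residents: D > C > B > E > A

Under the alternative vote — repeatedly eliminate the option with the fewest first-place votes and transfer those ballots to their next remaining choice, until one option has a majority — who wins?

Round 1: E 203, D 21, C 254, A 81, B 210. Eliminate D.
Round 2: E 203, C 275, A 81, B 210. Eliminate A.
Round 3: E 203, C 292, B 274. Eliminate E.
Round 4: C 292, B 477. B has a majority.

B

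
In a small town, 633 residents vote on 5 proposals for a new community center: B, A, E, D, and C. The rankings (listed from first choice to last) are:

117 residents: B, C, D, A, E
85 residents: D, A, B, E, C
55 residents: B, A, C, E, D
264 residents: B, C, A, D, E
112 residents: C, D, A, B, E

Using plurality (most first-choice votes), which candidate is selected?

B

First-place votes: B 436, A 0, E 0, D 85, C 112.
B has the most first-place votes.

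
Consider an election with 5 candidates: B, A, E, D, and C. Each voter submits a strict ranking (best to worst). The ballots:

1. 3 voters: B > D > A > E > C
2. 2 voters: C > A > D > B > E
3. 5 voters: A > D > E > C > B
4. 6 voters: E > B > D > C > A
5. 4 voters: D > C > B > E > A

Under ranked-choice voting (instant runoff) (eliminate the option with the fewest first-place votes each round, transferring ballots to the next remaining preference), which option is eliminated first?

Round 1: B 3, A 5, E 6, D 4, C 2. Eliminate C.

C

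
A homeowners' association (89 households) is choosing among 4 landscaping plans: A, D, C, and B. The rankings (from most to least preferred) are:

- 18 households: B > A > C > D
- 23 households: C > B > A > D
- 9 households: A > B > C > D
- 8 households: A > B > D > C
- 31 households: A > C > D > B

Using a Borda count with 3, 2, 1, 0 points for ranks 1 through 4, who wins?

A

A: 18·2 + 23·1 + 9·3 + 8·3 + 31·3 = 203
D: 18·0 + 23·0 + 9·0 + 8·1 + 31·1 = 39
C: 18·1 + 23·3 + 9·1 + 8·0 + 31·2 = 158
B: 18·3 + 23·2 + 9·2 + 8·2 + 31·0 = 134
A has the highest Borda score (203).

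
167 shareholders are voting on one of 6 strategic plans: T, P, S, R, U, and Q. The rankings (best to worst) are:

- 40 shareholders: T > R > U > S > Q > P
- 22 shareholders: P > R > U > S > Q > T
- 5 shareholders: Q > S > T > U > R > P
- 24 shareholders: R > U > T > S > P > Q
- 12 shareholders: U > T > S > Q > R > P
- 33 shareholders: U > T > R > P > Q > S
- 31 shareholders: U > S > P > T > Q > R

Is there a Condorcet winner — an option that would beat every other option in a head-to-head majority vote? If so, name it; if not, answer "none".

Checking pairwise contests:
U beats T 122–45.
T beats P 114–53.
T beats S 109–58.
T beats R 121–46.
R beats U 86–81.
T beats Q 140–27.
Every option loses at least one head-to-head, so there is no Condorcet winner.

none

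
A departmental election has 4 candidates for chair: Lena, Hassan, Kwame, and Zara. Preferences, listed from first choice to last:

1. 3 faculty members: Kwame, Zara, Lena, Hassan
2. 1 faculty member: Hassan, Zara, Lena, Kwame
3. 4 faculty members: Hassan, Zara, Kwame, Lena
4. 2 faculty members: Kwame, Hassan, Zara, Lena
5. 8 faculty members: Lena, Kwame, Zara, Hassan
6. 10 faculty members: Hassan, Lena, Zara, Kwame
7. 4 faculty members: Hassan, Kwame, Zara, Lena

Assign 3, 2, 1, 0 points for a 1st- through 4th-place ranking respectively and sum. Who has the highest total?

Hassan

Lena: 3·1 + 1·1 + 4·0 + 2·0 + 8·3 + 10·2 + 4·0 = 48
Hassan: 3·0 + 1·3 + 4·3 + 2·2 + 8·0 + 10·3 + 4·3 = 61
Kwame: 3·3 + 1·0 + 4·1 + 2·3 + 8·2 + 10·0 + 4·2 = 43
Zara: 3·2 + 1·2 + 4·2 + 2·1 + 8·1 + 10·1 + 4·1 = 40
Hassan has the highest Borda score (61).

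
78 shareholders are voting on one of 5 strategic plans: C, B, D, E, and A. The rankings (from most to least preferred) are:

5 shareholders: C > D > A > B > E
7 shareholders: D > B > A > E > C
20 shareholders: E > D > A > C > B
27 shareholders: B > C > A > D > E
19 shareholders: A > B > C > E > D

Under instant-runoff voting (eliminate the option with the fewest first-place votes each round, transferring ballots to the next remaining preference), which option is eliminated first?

Round 1: C 5, B 27, D 7, E 20, A 19. Eliminate C.

C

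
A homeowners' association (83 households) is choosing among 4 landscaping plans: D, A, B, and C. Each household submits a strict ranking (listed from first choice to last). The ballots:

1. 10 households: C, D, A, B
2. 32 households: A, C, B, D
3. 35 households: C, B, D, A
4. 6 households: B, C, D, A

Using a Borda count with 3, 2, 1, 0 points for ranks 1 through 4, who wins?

D: 10·2 + 32·0 + 35·1 + 6·1 = 61
A: 10·1 + 32·3 + 35·0 + 6·0 = 106
B: 10·0 + 32·1 + 35·2 + 6·3 = 120
C: 10·3 + 32·2 + 35·3 + 6·2 = 211
C has the highest Borda score (211).

C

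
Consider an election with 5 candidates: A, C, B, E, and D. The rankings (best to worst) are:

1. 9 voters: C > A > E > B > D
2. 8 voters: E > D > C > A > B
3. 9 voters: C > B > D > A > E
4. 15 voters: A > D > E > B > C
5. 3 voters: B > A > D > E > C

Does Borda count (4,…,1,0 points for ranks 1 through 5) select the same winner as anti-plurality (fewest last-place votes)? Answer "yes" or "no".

yes

Borda — scores: A 113, C 88, B 63, E 83, D 93. Winner: A.
Anti-plurality — last-place votes: A 0, C 18, B 8, E 9, D 9. Winner: A.
The two methods agree.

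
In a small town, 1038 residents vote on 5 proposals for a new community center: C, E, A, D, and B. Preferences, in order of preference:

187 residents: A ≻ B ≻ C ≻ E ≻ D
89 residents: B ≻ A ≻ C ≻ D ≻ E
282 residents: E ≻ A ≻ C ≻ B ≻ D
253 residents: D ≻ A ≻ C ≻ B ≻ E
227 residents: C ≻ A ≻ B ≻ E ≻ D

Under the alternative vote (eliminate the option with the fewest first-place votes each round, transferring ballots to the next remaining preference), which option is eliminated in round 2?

Round 1: C 227, E 282, A 187, D 253, B 89. Eliminate B.
Round 2: C 227, E 282, A 276, D 253. Eliminate C.

C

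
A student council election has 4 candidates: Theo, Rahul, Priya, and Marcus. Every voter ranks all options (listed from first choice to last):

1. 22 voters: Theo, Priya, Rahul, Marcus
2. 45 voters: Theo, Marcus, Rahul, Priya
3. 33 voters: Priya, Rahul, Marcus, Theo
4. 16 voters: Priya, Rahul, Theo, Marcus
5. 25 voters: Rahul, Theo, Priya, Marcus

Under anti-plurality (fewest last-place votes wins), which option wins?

Rahul

Last-place votes: Theo 33, Rahul 0, Priya 45, Marcus 63.
Rahul is ranked last by the fewest voters, so Rahul wins.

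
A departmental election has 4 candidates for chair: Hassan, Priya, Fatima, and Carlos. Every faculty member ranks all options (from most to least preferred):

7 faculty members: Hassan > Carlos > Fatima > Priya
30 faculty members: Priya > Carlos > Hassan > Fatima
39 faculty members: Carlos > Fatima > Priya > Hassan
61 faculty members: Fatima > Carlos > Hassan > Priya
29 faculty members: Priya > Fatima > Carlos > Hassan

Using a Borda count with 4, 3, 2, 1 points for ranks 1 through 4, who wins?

Carlos

Hassan: 7·4 + 30·2 + 39·1 + 61·2 + 29·1 = 278
Priya: 7·1 + 30·4 + 39·2 + 61·1 + 29·4 = 382
Fatima: 7·2 + 30·1 + 39·3 + 61·4 + 29·3 = 492
Carlos: 7·3 + 30·3 + 39·4 + 61·3 + 29·2 = 508
Carlos has the highest Borda score (508).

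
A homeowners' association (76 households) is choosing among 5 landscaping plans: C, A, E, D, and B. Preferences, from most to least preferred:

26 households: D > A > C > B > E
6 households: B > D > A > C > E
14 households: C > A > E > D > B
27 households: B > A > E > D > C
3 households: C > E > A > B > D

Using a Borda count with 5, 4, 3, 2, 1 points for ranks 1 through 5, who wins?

A

C: 26·3 + 6·2 + 14·5 + 27·1 + 3·5 = 202
A: 26·4 + 6·3 + 14·4 + 27·4 + 3·3 = 295
E: 26·1 + 6·1 + 14·3 + 27·3 + 3·4 = 167
D: 26·5 + 6·4 + 14·2 + 27·2 + 3·1 = 239
B: 26·2 + 6·5 + 14·1 + 27·5 + 3·2 = 237
A has the highest Borda score (295).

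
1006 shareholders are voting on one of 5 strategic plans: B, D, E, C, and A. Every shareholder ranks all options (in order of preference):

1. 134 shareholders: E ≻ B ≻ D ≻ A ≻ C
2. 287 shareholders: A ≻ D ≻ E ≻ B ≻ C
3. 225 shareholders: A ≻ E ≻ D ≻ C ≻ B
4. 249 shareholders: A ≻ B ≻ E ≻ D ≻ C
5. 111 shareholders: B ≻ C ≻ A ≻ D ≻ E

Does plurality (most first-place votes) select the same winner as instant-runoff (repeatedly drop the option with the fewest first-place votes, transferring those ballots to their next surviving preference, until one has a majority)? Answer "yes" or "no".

Plurality — first-place votes: B 111, D 0, E 134, C 0, A 761. Winner: A.
Instant-runoff — R1 B 111, D 0, E 134, C 0, A 761 (A winner). Winner: A.
The two methods agree.

yes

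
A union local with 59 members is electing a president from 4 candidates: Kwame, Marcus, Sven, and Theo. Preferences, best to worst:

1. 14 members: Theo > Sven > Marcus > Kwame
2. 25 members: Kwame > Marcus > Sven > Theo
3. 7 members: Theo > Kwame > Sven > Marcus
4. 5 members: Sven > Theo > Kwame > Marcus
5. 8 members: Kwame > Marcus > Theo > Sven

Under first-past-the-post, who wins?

First-place votes: Kwame 33, Marcus 0, Sven 5, Theo 21.
Kwame has the most first-place votes.

Kwame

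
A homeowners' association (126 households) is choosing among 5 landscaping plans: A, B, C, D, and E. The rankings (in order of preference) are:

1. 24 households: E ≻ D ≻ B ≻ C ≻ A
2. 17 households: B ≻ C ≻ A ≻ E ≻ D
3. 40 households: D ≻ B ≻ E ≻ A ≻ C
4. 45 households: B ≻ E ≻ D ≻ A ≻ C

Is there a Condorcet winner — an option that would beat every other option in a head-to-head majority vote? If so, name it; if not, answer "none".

Checking pairwise contests:
B beats A 126–0.
D beats B 64–62.
A beats C 85–41.
E beats D 86–40.
B beats E 102–24.
Every option loses at least one head-to-head, so there is no Condorcet winner.

none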